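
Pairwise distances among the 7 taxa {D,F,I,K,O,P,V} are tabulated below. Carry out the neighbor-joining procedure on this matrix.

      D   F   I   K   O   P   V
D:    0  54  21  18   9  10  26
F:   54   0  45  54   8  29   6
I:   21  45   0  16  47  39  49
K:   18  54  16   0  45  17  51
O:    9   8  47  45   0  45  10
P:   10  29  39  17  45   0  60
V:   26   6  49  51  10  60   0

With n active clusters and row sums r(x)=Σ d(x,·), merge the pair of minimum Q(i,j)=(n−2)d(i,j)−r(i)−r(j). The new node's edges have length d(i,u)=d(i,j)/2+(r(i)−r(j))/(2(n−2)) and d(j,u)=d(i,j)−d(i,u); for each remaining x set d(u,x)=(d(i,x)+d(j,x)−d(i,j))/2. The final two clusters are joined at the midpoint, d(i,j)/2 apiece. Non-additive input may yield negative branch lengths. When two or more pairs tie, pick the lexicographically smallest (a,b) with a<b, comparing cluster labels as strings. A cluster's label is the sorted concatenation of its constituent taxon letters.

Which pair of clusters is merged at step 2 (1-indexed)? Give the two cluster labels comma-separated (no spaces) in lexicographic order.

step 1: merge (F,V) at d=6, Q=-368; branch lengths F→12/5, V→18/5; new cluster FV
  updated: d(D,FV)=37, d(FV,I)=44, d(FV,K)=99/2, d(FV,O)=6, d(FV,P)=83/2
step 2: merge (FV,O) at d=6, Q=-306; branch lengths FV→25/4, O→-1/4; new cluster FOV
  updated: d(D,FOV)=20, d(FOV,I)=85/2, d(FOV,K)=177/4, d(FOV,P)=161/4
step 3: merge (I,K) at d=16, Q=-663/4; branch lengths I→95/8, K→33/8; new cluster IK
  updated: d(D,IK)=23/2, d(FOV,IK)=283/8, d(IK,P)=20
step 4: merge (D,FOV) at d=20, Q=-777/8; branch lengths D→-113/32, FOV→753/32; new cluster DFOV
  updated: d(DFOV,IK)=215/16, d(DFOV,P)=121/8
step 5: merge (DFOV,IK) at d=215/16, Q=-777/16; branch lengths DFOV→137/32, IK→293/32; new cluster DFIKOV
  updated: d(DFIKOV,P)=347/32
step 6: merge (DFIKOV,P) at d=347/32; branch lengths DFIKOV→347/64, P→347/64; new cluster DFIKOPV
final tree: (((D:-113/32,((F:12/5,V:18/5):25/4,O:-1/4):753/32):137/32,(I:95/8,K:33/8):293/32):347/64,P:347/64)
total length: 2313/32

FV,O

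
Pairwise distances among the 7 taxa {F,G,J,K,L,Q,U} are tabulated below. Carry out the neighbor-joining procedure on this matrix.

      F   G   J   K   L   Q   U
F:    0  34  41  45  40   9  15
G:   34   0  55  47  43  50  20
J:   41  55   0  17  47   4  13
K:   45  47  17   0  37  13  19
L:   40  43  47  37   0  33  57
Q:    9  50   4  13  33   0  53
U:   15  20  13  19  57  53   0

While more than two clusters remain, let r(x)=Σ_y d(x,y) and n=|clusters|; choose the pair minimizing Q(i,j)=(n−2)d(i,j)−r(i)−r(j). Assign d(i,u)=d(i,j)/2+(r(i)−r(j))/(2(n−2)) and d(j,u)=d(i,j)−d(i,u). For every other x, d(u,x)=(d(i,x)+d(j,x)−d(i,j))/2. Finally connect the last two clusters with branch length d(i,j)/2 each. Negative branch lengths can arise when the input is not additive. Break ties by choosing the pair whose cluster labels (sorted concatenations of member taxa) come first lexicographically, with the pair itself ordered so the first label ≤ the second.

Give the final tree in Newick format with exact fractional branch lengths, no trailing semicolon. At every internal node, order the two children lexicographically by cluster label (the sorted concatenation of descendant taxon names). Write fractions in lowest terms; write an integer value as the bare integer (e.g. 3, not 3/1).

(((((F:129/16,(G:86/5,U:14/5):103/16):205/24,L:581/24):239/32,K:257/32):159/32,J:181/32):-53/64,Q:-53/64)

step 1: merge (G,U) at d=20, Q=-326; branch lengths G→86/5, U→14/5; new cluster GU
  updated: d(F,GU)=29/2, d(GU,J)=24, d(GU,K)=23, d(GU,L)=40, d(GU,Q)=83/2
step 2: merge (F,GU) at d=29/2, Q=-469/2; branch lengths F→129/16, GU→103/16; new cluster FGU
  updated: d(FGU,J)=101/4, d(FGU,K)=107/4, d(FGU,L)=131/4, d(FGU,Q)=18
step 3: merge (FGU,L) at d=131/4, Q=-617/4; branch lengths FGU→205/24, L→581/24; new cluster FGLU
  updated: d(FGLU,J)=79/4, d(FGLU,K)=31/2, d(FGLU,Q)=73/8
step 4: merge (FGLU,K) at d=31/2, Q=-471/8; branch lengths FGLU→239/32, K→257/32; new cluster FGKLU
  updated: d(FGKLU,J)=85/8, d(FGKLU,Q)=53/16
step 5: merge (FGKLU,J) at d=85/8, Q=-287/16; branch lengths FGKLU→159/32, J→181/32; new cluster FGJKLU
  updated: d(FGJKLU,Q)=-53/32
step 6: merge (FGJKLU,Q) at d=-53/32; branch lengths FGJKLU→-53/64, Q→-53/64; new cluster FGJKLQU
final tree: (((((F:129/16,(G:86/5,U:14/5):103/16):205/24,L:581/24):239/32,K:257/32):159/32,J:181/32):-53/64,Q:-53/64)
total length: 2935/32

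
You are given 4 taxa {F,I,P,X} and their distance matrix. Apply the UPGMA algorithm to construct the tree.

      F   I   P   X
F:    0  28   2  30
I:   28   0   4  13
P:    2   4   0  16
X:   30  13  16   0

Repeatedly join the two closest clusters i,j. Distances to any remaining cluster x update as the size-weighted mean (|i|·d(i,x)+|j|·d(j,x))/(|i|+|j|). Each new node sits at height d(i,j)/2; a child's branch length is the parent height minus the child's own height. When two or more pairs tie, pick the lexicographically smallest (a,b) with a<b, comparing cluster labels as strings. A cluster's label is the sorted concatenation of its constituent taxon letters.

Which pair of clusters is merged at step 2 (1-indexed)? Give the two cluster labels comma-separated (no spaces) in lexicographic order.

I,X

1. join F+P (d=2) ⇒ FP; edges |F|=1, |P|=1
  updated: d(FP,I)=16, d(FP,X)=23
2. join I+X (d=13) ⇒ IX; edges |I|=13/2, |X|=13/2
  updated: d(FP,IX)=39/2
3. join FP+IX (d=39/2) ⇒ FIPX; edges |FP|=35/4, |IX|=13/4
final tree: ((F:1,P:1):35/4,(I:13/2,X:13/2):13/4)
total length: 27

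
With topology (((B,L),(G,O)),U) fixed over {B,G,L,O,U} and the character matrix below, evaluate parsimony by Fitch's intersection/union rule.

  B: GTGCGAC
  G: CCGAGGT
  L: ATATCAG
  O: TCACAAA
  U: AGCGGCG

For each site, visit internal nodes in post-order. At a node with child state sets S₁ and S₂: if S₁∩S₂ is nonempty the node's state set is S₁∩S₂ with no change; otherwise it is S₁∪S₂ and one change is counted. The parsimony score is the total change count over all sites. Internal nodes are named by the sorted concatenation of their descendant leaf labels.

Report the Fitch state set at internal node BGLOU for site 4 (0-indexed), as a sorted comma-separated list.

[col 0] BL: children B:{G}, L:{A} ∪→ {A,G}; cost 1
[col 0] GO: children G:{C}, O:{T} ∪→ {C,T}; cost 1
[col 0] BGLO: children BL:{A,G}, GO:{C,T} ∪→ {A,C,G,T}; cost 1
[col 0] BGLOU: children BGLO:{A,C,G,T}, U:{A} ∩→ {A}; cost 0
[col 1] BL: children B:{T}, L:{T} ∩→ {T}; cost 0
[col 1] GO: children G:{C}, O:{C} ∩→ {C}; cost 0
[col 1] BGLO: children BL:{T}, GO:{C} ∪→ {C,T}; cost 1
[col 1] BGLOU: children BGLO:{C,T}, U:{G} ∪→ {C,G,T}; cost 1
[col 2] BL: children B:{G}, L:{A} ∪→ {A,G}; cost 1
[col 2] GO: children G:{G}, O:{A} ∪→ {A,G}; cost 1
[col 2] BGLO: children BL:{A,G}, GO:{A,G} ∩→ {A,G}; cost 0
[col 2] BGLOU: children BGLO:{A,G}, U:{C} ∪→ {A,C,G}; cost 1
[col 3] BL: children B:{C}, L:{T} ∪→ {C,T}; cost 1
[col 3] GO: children G:{A}, O:{C} ∪→ {A,C}; cost 1
[col 3] BGLO: children BL:{C,T}, GO:{A,C} ∩→ {C}; cost 0
[col 3] BGLOU: children BGLO:{C}, U:{G} ∪→ {C,G}; cost 1
[col 4] BL: children B:{G}, L:{C} ∪→ {C,G}; cost 1
[col 4] GO: children G:{G}, O:{A} ∪→ {A,G}; cost 1
[col 4] BGLO: children BL:{C,G}, GO:{A,G} ∩→ {G}; cost 0
[col 4] BGLOU: children BGLO:{G}, U:{G} ∩→ {G}; cost 0
[col 5] BL: children B:{A}, L:{A} ∩→ {A}; cost 0
[col 5] GO: children G:{G}, O:{A} ∪→ {A,G}; cost 1
[col 5] BGLO: children BL:{A}, GO:{A,G} ∩→ {A}; cost 0
[col 5] BGLOU: children BGLO:{A}, U:{C} ∪→ {A,C}; cost 1
[col 6] BL: children B:{C}, L:{G} ∪→ {C,G}; cost 1
[col 6] GO: children G:{T}, O:{A} ∪→ {A,T}; cost 1
[col 6] BGLO: children BL:{C,G}, GO:{A,T} ∪→ {A,C,G,T}; cost 1
[col 6] BGLOU: children BGLO:{A,C,G,T}, U:{G} ∩→ {G}; cost 0
per-site changes: [3, 2, 3, 3, 2, 2, 3]; total = 18

G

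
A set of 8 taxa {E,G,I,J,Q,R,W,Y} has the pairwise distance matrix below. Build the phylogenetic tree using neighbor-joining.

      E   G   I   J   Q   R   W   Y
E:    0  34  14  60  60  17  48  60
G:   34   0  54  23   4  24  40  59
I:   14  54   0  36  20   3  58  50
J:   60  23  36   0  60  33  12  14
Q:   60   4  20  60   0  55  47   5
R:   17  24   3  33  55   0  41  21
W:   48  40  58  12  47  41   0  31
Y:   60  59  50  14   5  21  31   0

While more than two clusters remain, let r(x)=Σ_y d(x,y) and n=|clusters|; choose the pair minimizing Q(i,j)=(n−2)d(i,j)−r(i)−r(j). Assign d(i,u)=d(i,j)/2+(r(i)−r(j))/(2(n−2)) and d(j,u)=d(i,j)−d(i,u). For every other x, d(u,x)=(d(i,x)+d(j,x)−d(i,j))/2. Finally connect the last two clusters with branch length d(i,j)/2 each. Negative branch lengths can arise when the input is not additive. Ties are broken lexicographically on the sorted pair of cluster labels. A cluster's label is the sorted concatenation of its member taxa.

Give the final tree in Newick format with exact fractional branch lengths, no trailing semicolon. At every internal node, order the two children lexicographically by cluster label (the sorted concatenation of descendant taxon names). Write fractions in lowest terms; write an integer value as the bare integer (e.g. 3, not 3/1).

(((((E:59/5,I:11/5):95/16,R:-47/16):275/16,(G:11/12,Q:37/12):265/16):119/16,(J:7/4,W:41/4):149/16):115/32,Y:115/32)

1. join G+Q (d=4, Q=-465) ⇒ GQ; edges |G|=11/12, |Q|=37/12
  updated: d(E,GQ)=45, d(GQ,I)=35, d(GQ,J)=79/2, d(GQ,R)=75/2, d(GQ,W)=83/2, d(GQ,Y)=30
2. join E+I (d=14, Q=-370) ⇒ EI; edges |E|=59/5, |I|=11/5
  updated: d(EI,GQ)=33, d(EI,J)=41, d(EI,R)=3, d(EI,W)=46, d(EI,Y)=48
3. join EI+R (d=3, Q=-589/2) ⇒ EIR; edges |EI|=95/16, |R|=-47/16
  updated: d(EIR,GQ)=135/4, d(EIR,J)=71/2, d(EIR,W)=42, d(EIR,Y)=33
4. join J+W (d=12, Q=-383/2) ⇒ JW; edges |J|=7/4, |W|=41/4
  updated: d(EIR,JW)=131/4, d(GQ,JW)=69/2, d(JW,Y)=33/2
5. join EIR+GQ (d=135/4, Q=-521/4) ⇒ EGIQR; edges |EIR|=275/16, |GQ|=265/16
  updated: d(EGIQR,JW)=67/4, d(EGIQR,Y)=117/8
6. join EGIQR+JW (d=67/4, Q=-383/8) ⇒ EGIJQRW; edges |EGIQR|=119/16, |JW|=149/16
  updated: d(EGIJQRW,Y)=115/16
7. join EGIJQRW+Y (d=115/16) ⇒ EGIJQRWY; edges |EGIJQRW|=115/32, |Y|=115/32
final tree: (((((E:59/5,I:11/5):95/16,R:-47/16):275/16,(G:11/12,Q:37/12):265/16):119/16,(J:7/4,W:41/4):149/16):115/32,Y:115/32)
total length: 1451/16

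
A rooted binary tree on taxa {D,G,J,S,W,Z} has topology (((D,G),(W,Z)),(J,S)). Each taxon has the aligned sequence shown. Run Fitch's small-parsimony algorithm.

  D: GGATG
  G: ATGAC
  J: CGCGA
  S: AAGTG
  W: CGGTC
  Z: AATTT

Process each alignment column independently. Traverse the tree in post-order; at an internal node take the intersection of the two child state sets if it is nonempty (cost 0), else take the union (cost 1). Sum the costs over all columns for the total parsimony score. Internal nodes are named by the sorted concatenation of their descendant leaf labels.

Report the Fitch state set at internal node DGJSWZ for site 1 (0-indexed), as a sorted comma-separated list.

G

site 0, node DG: D={G} ∪ G={A} → {A,G} (+1)
site 0, node WZ: W={C} ∪ Z={A} → {A,C} (+1)
site 0, node DGWZ: DG={A,G} ∩ WZ={A,C} → {A} (+0)
site 0, node JS: J={C} ∪ S={A} → {A,C} (+1)
site 0, node DGJSWZ: DGWZ={A} ∩ JS={A,C} → {A} (+0)
site 1, node DG: D={G} ∪ G={T} → {G,T} (+1)
site 1, node WZ: W={G} ∪ Z={A} → {A,G} (+1)
site 1, node DGWZ: DG={G,T} ∩ WZ={A,G} → {G} (+0)
site 1, node JS: J={G} ∪ S={A} → {A,G} (+1)
site 1, node DGJSWZ: DGWZ={G} ∩ JS={A,G} → {G} (+0)
site 2, node DG: D={A} ∪ G={G} → {A,G} (+1)
site 2, node WZ: W={G} ∪ Z={T} → {G,T} (+1)
site 2, node DGWZ: DG={A,G} ∩ WZ={G,T} → {G} (+0)
site 2, node JS: J={C} ∪ S={G} → {C,G} (+1)
site 2, node DGJSWZ: DGWZ={G} ∩ JS={C,G} → {G} (+0)
site 3, node DG: D={T} ∪ G={A} → {A,T} (+1)
site 3, node WZ: W={T} ∩ Z={T} → {T} (+0)
site 3, node DGWZ: DG={A,T} ∩ WZ={T} → {T} (+0)
site 3, node JS: J={G} ∪ S={T} → {G,T} (+1)
site 3, node DGJSWZ: DGWZ={T} ∩ JS={G,T} → {T} (+0)
site 4, node DG: D={G} ∪ G={C} → {C,G} (+1)
site 4, node WZ: W={C} ∪ Z={T} → {C,T} (+1)
site 4, node DGWZ: DG={C,G} ∩ WZ={C,T} → {C} (+0)
site 4, node JS: J={A} ∪ S={G} → {A,G} (+1)
site 4, node DGJSWZ: DGWZ={C} ∪ JS={A,G} → {A,C,G} (+1)
per-site changes: [3, 3, 3, 2, 4]; total = 15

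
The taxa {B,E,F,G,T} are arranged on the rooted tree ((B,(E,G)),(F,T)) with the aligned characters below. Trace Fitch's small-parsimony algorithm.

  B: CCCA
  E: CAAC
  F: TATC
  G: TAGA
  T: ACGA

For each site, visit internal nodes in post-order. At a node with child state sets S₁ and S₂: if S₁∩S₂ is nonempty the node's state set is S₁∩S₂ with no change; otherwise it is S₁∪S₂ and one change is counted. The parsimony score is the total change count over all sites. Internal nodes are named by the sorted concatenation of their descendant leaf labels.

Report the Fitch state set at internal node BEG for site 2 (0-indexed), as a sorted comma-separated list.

A,C,G

EG@0: {C} ∪ {T} = {C,T} (union, +1)
BEG@0: {C} ∩ {C,T} = {C} (intersection, +0)
FT@0: {T} ∪ {A} = {A,T} (union, +1)
BEFGT@0: {C} ∪ {A,T} = {A,C,T} (union, +1)
EG@1: {A} ∩ {A} = {A} (intersection, +0)
BEG@1: {C} ∪ {A} = {A,C} (union, +1)
FT@1: {A} ∪ {C} = {A,C} (union, +1)
BEFGT@1: {A,C} ∩ {A,C} = {A,C} (intersection, +0)
EG@2: {A} ∪ {G} = {A,G} (union, +1)
BEG@2: {C} ∪ {A,G} = {A,C,G} (union, +1)
FT@2: {T} ∪ {G} = {G,T} (union, +1)
BEFGT@2: {A,C,G} ∩ {G,T} = {G} (intersection, +0)
EG@3: {C} ∪ {A} = {A,C} (union, +1)
BEG@3: {A} ∩ {A,C} = {A} (intersection, +0)
FT@3: {C} ∪ {A} = {A,C} (union, +1)
BEFGT@3: {A} ∩ {A,C} = {A} (intersection, +0)
per-site changes: [3, 2, 3, 2]; total = 10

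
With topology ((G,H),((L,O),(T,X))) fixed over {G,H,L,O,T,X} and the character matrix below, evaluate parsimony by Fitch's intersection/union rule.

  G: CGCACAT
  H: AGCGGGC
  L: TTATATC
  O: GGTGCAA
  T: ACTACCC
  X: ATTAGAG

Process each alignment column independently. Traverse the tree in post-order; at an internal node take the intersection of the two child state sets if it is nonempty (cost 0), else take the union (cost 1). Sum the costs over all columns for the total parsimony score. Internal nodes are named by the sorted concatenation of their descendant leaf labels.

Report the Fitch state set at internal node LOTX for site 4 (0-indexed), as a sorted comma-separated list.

[col 0] GH: children G:{C}, H:{A} ∪→ {A,C}; cost 1
[col 0] LO: children L:{T}, O:{G} ∪→ {G,T}; cost 1
[col 0] TX: children T:{A}, X:{A} ∩→ {A}; cost 0
[col 0] LOTX: children LO:{G,T}, TX:{A} ∪→ {A,G,T}; cost 1
[col 0] GHLOTX: children GH:{A,C}, LOTX:{A,G,T} ∩→ {A}; cost 0
[col 1] GH: children G:{G}, H:{G} ∩→ {G}; cost 0
[col 1] LO: children L:{T}, O:{G} ∪→ {G,T}; cost 1
[col 1] TX: children T:{C}, X:{T} ∪→ {C,T}; cost 1
[col 1] LOTX: children LO:{G,T}, TX:{C,T} ∩→ {T}; cost 0
[col 1] GHLOTX: children GH:{G}, LOTX:{T} ∪→ {G,T}; cost 1
[col 2] GH: children G:{C}, H:{C} ∩→ {C}; cost 0
[col 2] LO: children L:{A}, O:{T} ∪→ {A,T}; cost 1
[col 2] TX: children T:{T}, X:{T} ∩→ {T}; cost 0
[col 2] LOTX: children LO:{A,T}, TX:{T} ∩→ {T}; cost 0
[col 2] GHLOTX: children GH:{C}, LOTX:{T} ∪→ {C,T}; cost 1
[col 3] GH: children G:{A}, H:{G} ∪→ {A,G}; cost 1
[col 3] LO: children L:{T}, O:{G} ∪→ {G,T}; cost 1
[col 3] TX: children T:{A}, X:{A} ∩→ {A}; cost 0
[col 3] LOTX: children LO:{G,T}, TX:{A} ∪→ {A,G,T}; cost 1
[col 3] GHLOTX: children GH:{A,G}, LOTX:{A,G,T} ∩→ {A,G}; cost 0
[col 4] GH: children G:{C}, H:{G} ∪→ {C,G}; cost 1
[col 4] LO: children L:{A}, O:{C} ∪→ {A,C}; cost 1
[col 4] TX: children T:{C}, X:{G} ∪→ {C,G}; cost 1
[col 4] LOTX: children LO:{A,C}, TX:{C,G} ∩→ {C}; cost 0
[col 4] GHLOTX: children GH:{C,G}, LOTX:{C} ∩→ {C}; cost 0
[col 5] GH: children G:{A}, H:{G} ∪→ {A,G}; cost 1
[col 5] LO: children L:{T}, O:{A} ∪→ {A,T}; cost 1
[col 5] TX: children T:{C}, X:{A} ∪→ {A,C}; cost 1
[col 5] LOTX: children LO:{A,T}, TX:{A,C} ∩→ {A}; cost 0
[col 5] GHLOTX: children GH:{A,G}, LOTX:{A} ∩→ {A}; cost 0
[col 6] GH: children G:{T}, H:{C} ∪→ {C,T}; cost 1
[col 6] LO: children L:{C}, O:{A} ∪→ {A,C}; cost 1
[col 6] TX: children T:{C}, X:{G} ∪→ {C,G}; cost 1
[col 6] LOTX: children LO:{A,C}, TX:{C,G} ∩→ {C}; cost 0
[col 6] GHLOTX: children GH:{C,T}, LOTX:{C} ∩→ {C}; cost 0
per-site changes: [3, 3, 2, 3, 3, 3, 3]; total = 20

C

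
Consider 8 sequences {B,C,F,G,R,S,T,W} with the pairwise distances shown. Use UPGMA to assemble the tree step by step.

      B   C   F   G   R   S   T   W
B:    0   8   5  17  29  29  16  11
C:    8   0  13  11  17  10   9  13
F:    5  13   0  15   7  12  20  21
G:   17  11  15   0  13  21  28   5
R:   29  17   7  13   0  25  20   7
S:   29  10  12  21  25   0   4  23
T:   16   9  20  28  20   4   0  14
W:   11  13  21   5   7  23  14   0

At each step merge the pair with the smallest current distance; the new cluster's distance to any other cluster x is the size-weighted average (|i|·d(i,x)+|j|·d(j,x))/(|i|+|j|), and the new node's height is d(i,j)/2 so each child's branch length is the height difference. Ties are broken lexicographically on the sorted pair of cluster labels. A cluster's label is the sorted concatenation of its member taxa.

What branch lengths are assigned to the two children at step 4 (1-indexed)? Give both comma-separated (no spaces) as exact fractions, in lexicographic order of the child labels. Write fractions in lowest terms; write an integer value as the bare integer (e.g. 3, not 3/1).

19/4,11/4

iteration 1: select S,T (d=4); attach at lengths (2, 2); label the merged cluster ST
  updated: d(B,ST)=45/2, d(C,ST)=19/2, d(F,ST)=16, d(G,ST)=49/2, d(R,ST)=45/2, d(ST,W)=37/2
iteration 2: select B,F (d=5); attach at lengths (5/2, 5/2); label the merged cluster BF
  updated: d(BF,C)=21/2, d(BF,G)=16, d(BF,R)=18, d(BF,ST)=77/4, d(BF,W)=16
iteration 3: select G,W (d=5); attach at lengths (5/2, 5/2); label the merged cluster GW
  updated: d(BF,GW)=16, d(C,GW)=12, d(GW,R)=10, d(GW,ST)=43/2
iteration 4: select C,ST (d=19/2); attach at lengths (19/4, 11/4); label the merged cluster CST
  updated: d(BF,CST)=49/3, d(CST,GW)=55/3, d(CST,R)=62/3
iteration 5: select GW,R (d=10); attach at lengths (5/2, 5); label the merged cluster GRW
  updated: d(BF,GRW)=50/3, d(CST,GRW)=172/9
iteration 6: select BF,CST (d=49/3); attach at lengths (17/3, 41/12); label the merged cluster BCFST
  updated: d(BCFST,GRW)=272/15
iteration 7: select BCFST,GRW (d=272/15); attach at lengths (9/10, 61/15); label the merged cluster BCFGRSTW
final tree: (((B:5/2,F:5/2):17/3,(C:19/4,(S:2,T:2):11/4):41/12):9/10,((G:5/2,W:5/2):5/2,R:5):61/15)
total length: 861/20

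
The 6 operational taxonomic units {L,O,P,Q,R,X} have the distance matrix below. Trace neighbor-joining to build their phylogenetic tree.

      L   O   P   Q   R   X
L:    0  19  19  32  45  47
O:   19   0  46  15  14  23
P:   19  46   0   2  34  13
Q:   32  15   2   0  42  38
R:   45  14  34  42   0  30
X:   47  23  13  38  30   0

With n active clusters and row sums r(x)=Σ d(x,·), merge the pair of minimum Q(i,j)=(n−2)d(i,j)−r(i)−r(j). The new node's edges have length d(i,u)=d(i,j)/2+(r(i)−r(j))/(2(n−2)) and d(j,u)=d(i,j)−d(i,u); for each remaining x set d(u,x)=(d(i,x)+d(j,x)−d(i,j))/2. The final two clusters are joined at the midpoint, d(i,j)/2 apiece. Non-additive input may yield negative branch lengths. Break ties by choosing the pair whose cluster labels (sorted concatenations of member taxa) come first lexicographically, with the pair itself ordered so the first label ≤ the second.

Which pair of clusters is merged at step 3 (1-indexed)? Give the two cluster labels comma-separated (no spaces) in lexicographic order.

1. join P+Q (d=2, Q=-235) ⇒ PQ; edges |P|=-7/8, |Q|=23/8
  updated: d(L,PQ)=49/2, d(O,PQ)=59/2, d(PQ,R)=37, d(PQ,X)=49/2
2. join L+PQ (d=49/2, Q=-355/2) ⇒ LPQ; edges |L|=187/12, |PQ|=107/12
  updated: d(LPQ,O)=12, d(LPQ,R)=115/4, d(LPQ,X)=47/2
3. join LPQ+X (d=47/2, Q=-375/4) ⇒ LPQX; edges |LPQ|=139/16, |X|=237/16
  updated: d(LPQX,O)=23/4, d(LPQX,R)=141/8
4. join LPQX+O (d=23/4, Q=-299/8) ⇒ LOPQX; edges |LPQX|=75/16, |O|=17/16
  updated: d(LOPQX,R)=207/16
5. join LOPQX+R (d=207/16) ⇒ LOPQRX; edges |LOPQX|=207/32, |R|=207/32
final tree: ((((L:187/12,(P:-7/8,Q:23/8):107/12):139/16,X:237/16):75/16,O:17/16):207/32,R:207/32)
total length: 1099/16

LPQ,X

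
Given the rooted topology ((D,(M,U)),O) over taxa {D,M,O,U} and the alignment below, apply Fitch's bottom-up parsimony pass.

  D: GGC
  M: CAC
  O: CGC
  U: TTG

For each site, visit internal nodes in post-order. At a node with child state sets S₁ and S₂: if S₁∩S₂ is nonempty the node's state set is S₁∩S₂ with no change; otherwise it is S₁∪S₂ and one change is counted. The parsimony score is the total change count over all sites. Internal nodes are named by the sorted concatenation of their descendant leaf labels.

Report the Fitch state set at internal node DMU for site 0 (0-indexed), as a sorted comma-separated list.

site 0, node MU: M={C} ∪ U={T} → {C,T} (+1)
site 0, node DMU: D={G} ∪ MU={C,T} → {C,G,T} (+1)
site 0, node DMOU: DMU={C,G,T} ∩ O={C} → {C} (+0)
site 1, node MU: M={A} ∪ U={T} → {A,T} (+1)
site 1, node DMU: D={G} ∪ MU={A,T} → {A,G,T} (+1)
site 1, node DMOU: DMU={A,G,T} ∩ O={G} → {G} (+0)
site 2, node MU: M={C} ∪ U={G} → {C,G} (+1)
site 2, node DMU: D={C} ∩ MU={C,G} → {C} (+0)
site 2, node DMOU: DMU={C} ∩ O={C} → {C} (+0)
per-site changes: [2, 2, 1]; total = 5

C,G,T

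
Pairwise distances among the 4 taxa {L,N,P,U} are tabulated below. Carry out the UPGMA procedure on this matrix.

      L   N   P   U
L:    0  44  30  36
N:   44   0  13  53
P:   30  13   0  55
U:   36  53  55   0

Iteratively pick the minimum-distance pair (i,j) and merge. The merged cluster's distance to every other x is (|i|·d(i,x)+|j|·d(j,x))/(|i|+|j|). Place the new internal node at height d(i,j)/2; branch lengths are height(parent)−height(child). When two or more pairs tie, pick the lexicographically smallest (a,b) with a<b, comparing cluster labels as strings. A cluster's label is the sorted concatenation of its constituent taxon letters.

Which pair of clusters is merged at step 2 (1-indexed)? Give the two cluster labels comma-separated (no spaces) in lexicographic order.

iteration 1: select N,P (d=13); attach at lengths (13/2, 13/2); label the merged cluster NP
  updated: d(L,NP)=37, d(NP,U)=54
iteration 2: select L,U (d=36); attach at lengths (18, 18); label the merged cluster LU
  updated: d(LU,NP)=91/2
iteration 3: select LU,NP (d=91/2); attach at lengths (19/4, 65/4); label the merged cluster LNPU
final tree: ((L:18,U:18):19/4,(N:13/2,P:13/2):65/4)
total length: 70

L,U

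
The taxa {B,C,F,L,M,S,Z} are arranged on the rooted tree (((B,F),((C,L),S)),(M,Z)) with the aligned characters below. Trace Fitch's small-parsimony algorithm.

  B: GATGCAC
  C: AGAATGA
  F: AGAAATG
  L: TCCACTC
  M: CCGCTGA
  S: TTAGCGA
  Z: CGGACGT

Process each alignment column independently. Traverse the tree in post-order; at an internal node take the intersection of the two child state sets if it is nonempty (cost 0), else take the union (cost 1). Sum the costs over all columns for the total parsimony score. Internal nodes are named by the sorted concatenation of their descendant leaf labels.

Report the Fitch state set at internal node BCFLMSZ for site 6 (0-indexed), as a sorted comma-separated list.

A

site 0, node BF: B={G} ∪ F={A} → {A,G} (+1)
site 0, node CL: C={A} ∪ L={T} → {A,T} (+1)
site 0, node CLS: CL={A,T} ∩ S={T} → {T} (+0)
site 0, node BCFLS: BF={A,G} ∪ CLS={T} → {A,G,T} (+1)
site 0, node MZ: M={C} ∩ Z={C} → {C} (+0)
site 0, node BCFLMSZ: BCFLS={A,G,T} ∪ MZ={C} → {A,C,G,T} (+1)
site 1, node BF: B={A} ∪ F={G} → {A,G} (+1)
site 1, node CL: C={G} ∪ L={C} → {C,G} (+1)
site 1, node CLS: CL={C,G} ∪ S={T} → {C,G,T} (+1)
site 1, node BCFLS: BF={A,G} ∩ CLS={C,G,T} → {G} (+0)
site 1, node MZ: M={C} ∪ Z={G} → {C,G} (+1)
site 1, node BCFLMSZ: BCFLS={G} ∩ MZ={C,G} → {G} (+0)
site 2, node BF: B={T} ∪ F={A} → {A,T} (+1)
site 2, node CL: C={A} ∪ L={C} → {A,C} (+1)
site 2, node CLS: CL={A,C} ∩ S={A} → {A} (+0)
site 2, node BCFLS: BF={A,T} ∩ CLS={A} → {A} (+0)
site 2, node MZ: M={G} ∩ Z={G} → {G} (+0)
site 2, node BCFLMSZ: BCFLS={A} ∪ MZ={G} → {A,G} (+1)
site 3, node BF: B={G} ∪ F={A} → {A,G} (+1)
site 3, node CL: C={A} ∩ L={A} → {A} (+0)
site 3, node CLS: CL={A} ∪ S={G} → {A,G} (+1)
site 3, node BCFLS: BF={A,G} ∩ CLS={A,G} → {A,G} (+0)
site 3, node MZ: M={C} ∪ Z={A} → {A,C} (+1)
site 3, node BCFLMSZ: BCFLS={A,G} ∩ MZ={A,C} → {A} (+0)
site 4, node BF: B={C} ∪ F={A} → {A,C} (+1)
site 4, node CL: C={T} ∪ L={C} → {C,T} (+1)
site 4, node CLS: CL={C,T} ∩ S={C} → {C} (+0)
site 4, node BCFLS: BF={A,C} ∩ CLS={C} → {C} (+0)
site 4, node MZ: M={T} ∪ Z={C} → {C,T} (+1)
site 4, node BCFLMSZ: BCFLS={C} ∩ MZ={C,T} → {C} (+0)
site 5, node BF: B={A} ∪ F={T} → {A,T} (+1)
site 5, node CL: C={G} ∪ L={T} → {G,T} (+1)
site 5, node CLS: CL={G,T} ∩ S={G} → {G} (+0)
site 5, node BCFLS: BF={A,T} ∪ CLS={G} → {A,G,T} (+1)
site 5, node MZ: M={G} ∩ Z={G} → {G} (+0)
site 5, node BCFLMSZ: BCFLS={A,G,T} ∩ MZ={G} → {G} (+0)
site 6, node BF: B={C} ∪ F={G} → {C,G} (+1)
site 6, node CL: C={A} ∪ L={C} → {A,C} (+1)
site 6, node CLS: CL={A,C} ∩ S={A} → {A} (+0)
site 6, node BCFLS: BF={C,G} ∪ CLS={A} → {A,C,G} (+1)
site 6, node MZ: M={A} ∪ Z={T} → {A,T} (+1)
site 6, node BCFLMSZ: BCFLS={A,C,G} ∩ MZ={A,T} → {A} (+0)
per-site changes: [4, 4, 3, 3, 3, 3, 4]; total = 24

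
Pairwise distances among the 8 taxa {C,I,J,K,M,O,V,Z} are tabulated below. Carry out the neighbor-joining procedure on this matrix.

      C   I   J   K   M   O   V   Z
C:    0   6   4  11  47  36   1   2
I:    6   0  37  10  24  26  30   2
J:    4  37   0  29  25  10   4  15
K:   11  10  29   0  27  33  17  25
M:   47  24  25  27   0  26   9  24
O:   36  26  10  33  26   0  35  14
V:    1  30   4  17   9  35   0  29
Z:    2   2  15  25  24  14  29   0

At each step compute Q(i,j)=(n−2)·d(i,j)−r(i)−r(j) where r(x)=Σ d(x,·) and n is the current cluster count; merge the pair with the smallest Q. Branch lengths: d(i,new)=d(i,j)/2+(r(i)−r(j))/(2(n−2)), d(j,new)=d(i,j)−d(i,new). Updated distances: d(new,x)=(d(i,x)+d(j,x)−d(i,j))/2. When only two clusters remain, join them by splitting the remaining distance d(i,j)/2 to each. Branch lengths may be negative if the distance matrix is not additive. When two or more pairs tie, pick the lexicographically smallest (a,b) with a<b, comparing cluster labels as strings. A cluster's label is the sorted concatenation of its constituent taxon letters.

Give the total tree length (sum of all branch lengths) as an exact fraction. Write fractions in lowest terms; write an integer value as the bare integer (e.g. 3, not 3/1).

1. join M+V (d=9, Q=-253) ⇒ MV; edges |M|=37/4, |V|=-1/4
  updated: d(C,MV)=39/2, d(I,MV)=45/2, d(J,MV)=10, d(K,MV)=35/2, d(MV,O)=26, d(MV,Z)=22
2. join J+O (d=10, Q=-200) ⇒ JO; edges |J|=1, |O|=9
  updated: d(C,JO)=15, d(I,JO)=53/2, d(JO,K)=26, d(JO,MV)=13, d(JO,Z)=19/2
3. join JO+MV (d=13, Q=-265/2) ⇒ JMOV; edges |JO|=95/16, |MV|=113/16
  updated: d(C,JMOV)=43/4, d(I,JMOV)=18, d(JMOV,K)=61/4, d(JMOV,Z)=37/4
4. join JMOV+K (d=61/4, Q=-275/4) ⇒ JKMOV; edges |JMOV|=151/24, |K|=215/24
  updated: d(C,JKMOV)=13/4, d(I,JKMOV)=51/8, d(JKMOV,Z)=19/2
5. join C+JKMOV (d=13/4, Q=-191/8) ⇒ CJKMOV; edges |C|=-11/32, |JKMOV|=115/32
  updated: d(CJKMOV,I)=73/16, d(CJKMOV,Z)=33/8
6. join CJKMOV+I (d=73/16, Q=-171/16) ⇒ CIJKMOV; edges |CJKMOV|=107/32, |I|=39/32
  updated: d(CIJKMOV,Z)=25/32
7. join CIJKMOV+Z (d=25/32) ⇒ CIJKMOVZ; edges |CIJKMOV|=25/64, |Z|=25/64
final tree: (((C:-11/32,(((J:1,O:9):95/16,(M:37/4,V:-1/4):113/16):151/24,K:215/24):115/32):107/32,I:39/32):25/64,Z:25/64)
total length: 1787/32

1787/32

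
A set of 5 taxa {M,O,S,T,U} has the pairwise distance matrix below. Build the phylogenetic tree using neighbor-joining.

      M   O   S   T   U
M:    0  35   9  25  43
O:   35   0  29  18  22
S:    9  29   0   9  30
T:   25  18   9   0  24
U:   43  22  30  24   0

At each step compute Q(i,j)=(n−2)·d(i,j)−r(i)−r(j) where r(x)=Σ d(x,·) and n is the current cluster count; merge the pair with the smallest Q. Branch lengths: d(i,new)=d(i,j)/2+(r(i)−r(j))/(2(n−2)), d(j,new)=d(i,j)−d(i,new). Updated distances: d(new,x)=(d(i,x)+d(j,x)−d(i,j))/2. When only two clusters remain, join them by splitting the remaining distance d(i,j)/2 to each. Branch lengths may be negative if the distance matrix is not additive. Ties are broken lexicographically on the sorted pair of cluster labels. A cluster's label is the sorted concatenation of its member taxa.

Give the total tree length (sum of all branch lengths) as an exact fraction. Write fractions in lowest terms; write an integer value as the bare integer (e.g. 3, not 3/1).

1. join M+S (d=9, Q=-162) ⇒ MS; edges |M|=31/3, |S|=-4/3
  updated: d(MS,O)=55/2, d(MS,T)=25/2, d(MS,U)=32
2. join MS+T (d=25/2, Q=-203/2) ⇒ MST; edges |MS|=85/8, |T|=15/8
  updated: d(MST,O)=33/2, d(MST,U)=87/4
3. join MST+O (d=33/2, Q=-241/4) ⇒ MOST; edges |MST|=65/8, |O|=67/8
  updated: d(MOST,U)=109/8
4. join MOST+U (d=109/8) ⇒ MOSTU; edges |MOST|=109/16, |U|=109/16
final tree: ((((M:31/3,S:-4/3):85/8,T:15/8):65/8,O:67/8):109/16,U:109/16)
total length: 413/8

413/8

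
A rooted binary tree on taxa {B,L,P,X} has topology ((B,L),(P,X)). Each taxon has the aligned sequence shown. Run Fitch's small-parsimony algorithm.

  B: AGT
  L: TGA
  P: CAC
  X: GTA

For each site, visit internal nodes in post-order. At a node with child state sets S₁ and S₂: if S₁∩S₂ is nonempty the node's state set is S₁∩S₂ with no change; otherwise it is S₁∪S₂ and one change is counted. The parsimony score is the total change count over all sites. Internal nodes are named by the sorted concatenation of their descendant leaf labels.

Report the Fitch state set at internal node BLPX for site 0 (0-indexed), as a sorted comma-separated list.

[col 0] BL: children B:{A}, L:{T} ∪→ {A,T}; cost 1
[col 0] PX: children P:{C}, X:{G} ∪→ {C,G}; cost 1
[col 0] BLPX: children BL:{A,T}, PX:{C,G} ∪→ {A,C,G,T}; cost 1
[col 1] BL: children B:{G}, L:{G} ∩→ {G}; cost 0
[col 1] PX: children P:{A}, X:{T} ∪→ {A,T}; cost 1
[col 1] BLPX: children BL:{G}, PX:{A,T} ∪→ {A,G,T}; cost 1
[col 2] BL: children B:{T}, L:{A} ∪→ {A,T}; cost 1
[col 2] PX: children P:{C}, X:{A} ∪→ {A,C}; cost 1
[col 2] BLPX: children BL:{A,T}, PX:{A,C} ∩→ {A}; cost 0
per-site changes: [3, 2, 2]; total = 7

A,C,G,T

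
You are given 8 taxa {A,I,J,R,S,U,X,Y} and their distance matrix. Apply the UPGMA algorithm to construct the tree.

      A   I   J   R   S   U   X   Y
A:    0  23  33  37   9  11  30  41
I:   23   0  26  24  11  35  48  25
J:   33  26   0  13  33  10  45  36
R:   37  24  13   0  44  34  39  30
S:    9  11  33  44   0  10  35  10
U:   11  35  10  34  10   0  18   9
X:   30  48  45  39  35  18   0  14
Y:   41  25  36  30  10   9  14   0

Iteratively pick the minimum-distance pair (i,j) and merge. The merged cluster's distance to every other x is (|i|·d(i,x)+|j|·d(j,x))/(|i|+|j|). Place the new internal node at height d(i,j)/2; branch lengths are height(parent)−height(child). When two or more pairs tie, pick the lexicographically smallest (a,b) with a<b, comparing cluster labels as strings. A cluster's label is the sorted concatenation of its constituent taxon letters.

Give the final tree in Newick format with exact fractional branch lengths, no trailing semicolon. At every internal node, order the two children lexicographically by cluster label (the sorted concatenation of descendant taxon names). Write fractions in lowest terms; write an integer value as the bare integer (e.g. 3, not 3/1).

iteration 1: select A,S (d=9); attach at lengths (9/2, 9/2); label the merged cluster AS
  updated: d(AS,I)=17, d(AS,J)=33, d(AS,R)=81/2, d(AS,U)=21/2, d(AS,X)=65/2, d(AS,Y)=51/2
iteration 2: select U,Y (d=9); attach at lengths (9/2, 9/2); label the merged cluster UY
  updated: d(AS,UY)=18, d(I,UY)=30, d(J,UY)=23, d(R,UY)=32, d(UY,X)=16
iteration 3: select J,R (d=13); attach at lengths (13/2, 13/2); label the merged cluster JR
  updated: d(AS,JR)=147/4, d(I,JR)=25, d(JR,UY)=55/2, d(JR,X)=42
iteration 4: select UY,X (d=16); attach at lengths (7/2, 8); label the merged cluster UXY
  updated: d(AS,UXY)=137/6, d(I,UXY)=36, d(JR,UXY)=97/3
iteration 5: select AS,I (d=17); attach at lengths (4, 17/2); label the merged cluster AIS
  updated: d(AIS,JR)=197/6, d(AIS,UXY)=245/9
iteration 6: select AIS,UXY (d=245/9); attach at lengths (46/9, 101/18); label the merged cluster AISUXY
  updated: d(AISUXY,JR)=391/12
iteration 7: select AISUXY,JR (d=391/12); attach at lengths (193/72, 235/24); label the merged cluster AIJRSUXY
final tree: ((((A:9/2,S:9/2):4,I:17/2):46/9,((U:9/2,Y:9/2):7/2,X:8):101/18):193/72,(J:13/2,R:13/2):235/24)
total length: 2815/36

((((A:9/2,S:9/2):4,I:17/2):46/9,((U:9/2,Y:9/2):7/2,X:8):101/18):193/72,(J:13/2,R:13/2):235/24)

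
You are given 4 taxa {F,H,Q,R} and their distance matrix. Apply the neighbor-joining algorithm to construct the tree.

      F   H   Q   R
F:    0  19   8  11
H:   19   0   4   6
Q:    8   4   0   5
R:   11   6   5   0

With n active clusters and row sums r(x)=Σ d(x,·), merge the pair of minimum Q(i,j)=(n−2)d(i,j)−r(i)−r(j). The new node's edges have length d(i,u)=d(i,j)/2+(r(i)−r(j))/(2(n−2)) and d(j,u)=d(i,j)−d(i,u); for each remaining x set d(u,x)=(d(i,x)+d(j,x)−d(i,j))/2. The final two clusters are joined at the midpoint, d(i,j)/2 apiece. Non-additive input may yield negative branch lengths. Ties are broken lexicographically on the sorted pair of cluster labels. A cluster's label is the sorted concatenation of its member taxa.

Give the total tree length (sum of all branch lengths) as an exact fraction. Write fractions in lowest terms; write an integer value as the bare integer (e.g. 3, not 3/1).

1. join F+Q (d=8, Q=-39) ⇒ FQ; edges |F|=37/4, |Q|=-5/4
  updated: d(FQ,H)=15/2, d(FQ,R)=4
2. join FQ+H (d=15/2, Q=-35/2) ⇒ FHQ; edges |FQ|=11/4, |H|=19/4
  updated: d(FHQ,R)=5/4
3. join FHQ+R (d=5/4) ⇒ FHQR; edges |FHQ|=5/8, |R|=5/8
final tree: (((F:37/4,Q:-5/4):11/4,H:19/4):5/8,R:5/8)
total length: 67/4

67/4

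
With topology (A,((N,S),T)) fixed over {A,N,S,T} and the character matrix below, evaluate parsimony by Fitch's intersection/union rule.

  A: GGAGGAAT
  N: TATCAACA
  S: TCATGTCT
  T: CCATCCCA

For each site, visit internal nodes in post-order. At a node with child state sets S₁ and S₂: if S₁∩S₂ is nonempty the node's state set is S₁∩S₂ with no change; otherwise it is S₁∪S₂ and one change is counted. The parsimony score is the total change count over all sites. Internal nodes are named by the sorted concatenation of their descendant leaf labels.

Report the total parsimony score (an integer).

[col 0] NS: children N:{T}, S:{T} ∩→ {T}; cost 0
[col 0] NST: children NS:{T}, T:{C} ∪→ {C,T}; cost 1
[col 0] ANST: children A:{G}, NST:{C,T} ∪→ {C,G,T}; cost 1
[col 1] NS: children N:{A}, S:{C} ∪→ {A,C}; cost 1
[col 1] NST: children NS:{A,C}, T:{C} ∩→ {C}; cost 0
[col 1] ANST: children A:{G}, NST:{C} ∪→ {C,G}; cost 1
[col 2] NS: children N:{T}, S:{A} ∪→ {A,T}; cost 1
[col 2] NST: children NS:{A,T}, T:{A} ∩→ {A}; cost 0
[col 2] ANST: children A:{A}, NST:{A} ∩→ {A}; cost 0
[col 3] NS: children N:{C}, S:{T} ∪→ {C,T}; cost 1
[col 3] NST: children NS:{C,T}, T:{T} ∩→ {T}; cost 0
[col 3] ANST: children A:{G}, NST:{T} ∪→ {G,T}; cost 1
[col 4] NS: children N:{A}, S:{G} ∪→ {A,G}; cost 1
[col 4] NST: children NS:{A,G}, T:{C} ∪→ {A,C,G}; cost 1
[col 4] ANST: children A:{G}, NST:{A,C,G} ∩→ {G}; cost 0
[col 5] NS: children N:{A}, S:{T} ∪→ {A,T}; cost 1
[col 5] NST: children NS:{A,T}, T:{C} ∪→ {A,C,T}; cost 1
[col 5] ANST: children A:{A}, NST:{A,C,T} ∩→ {A}; cost 0
[col 6] NS: children N:{C}, S:{C} ∩→ {C}; cost 0
[col 6] NST: children NS:{C}, T:{C} ∩→ {C}; cost 0
[col 6] ANST: children A:{A}, NST:{C} ∪→ {A,C}; cost 1
[col 7] NS: children N:{A}, S:{T} ∪→ {A,T}; cost 1
[col 7] NST: children NS:{A,T}, T:{A} ∩→ {A}; cost 0
[col 7] ANST: children A:{T}, NST:{A} ∪→ {A,T}; cost 1
per-site changes: [2, 2, 1, 2, 2, 2, 1, 2]; total = 14

14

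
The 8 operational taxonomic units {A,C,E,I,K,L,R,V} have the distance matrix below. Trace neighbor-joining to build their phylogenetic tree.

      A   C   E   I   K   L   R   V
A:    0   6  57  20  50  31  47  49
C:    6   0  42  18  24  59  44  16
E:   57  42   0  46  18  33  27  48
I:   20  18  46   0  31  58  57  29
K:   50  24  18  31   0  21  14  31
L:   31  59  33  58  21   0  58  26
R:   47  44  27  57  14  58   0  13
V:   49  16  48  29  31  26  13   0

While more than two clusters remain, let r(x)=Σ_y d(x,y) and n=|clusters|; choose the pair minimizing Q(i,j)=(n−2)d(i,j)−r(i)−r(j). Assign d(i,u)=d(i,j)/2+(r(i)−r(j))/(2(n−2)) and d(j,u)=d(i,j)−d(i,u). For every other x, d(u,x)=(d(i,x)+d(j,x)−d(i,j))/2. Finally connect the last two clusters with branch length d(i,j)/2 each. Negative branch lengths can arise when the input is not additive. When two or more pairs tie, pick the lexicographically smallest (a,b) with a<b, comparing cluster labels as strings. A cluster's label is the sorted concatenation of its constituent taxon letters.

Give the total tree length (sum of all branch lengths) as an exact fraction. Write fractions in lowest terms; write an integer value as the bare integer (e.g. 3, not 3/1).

3271/32

1. join A+C (d=6, Q=-433) ⇒ AC; edges |A|=29/4, |C|=-5/4
  updated: d(AC,E)=93/2, d(AC,I)=16, d(AC,K)=34, d(AC,L)=42, d(AC,R)=85/2, d(AC,V)=59/2
2. join AC+I (d=16, Q=-735/2) ⇒ ACI; edges |AC|=107/20, |I|=213/20
  updated: d(ACI,E)=153/4, d(ACI,K)=49/2, d(ACI,L)=42, d(ACI,R)=167/4, d(ACI,V)=85/4
3. join R+V (d=13, Q=-241) ⇒ RV; edges |R|=133/16, |V|=75/16
  updated: d(ACI,RV)=25, d(E,RV)=31, d(K,RV)=16, d(L,RV)=71/2
4. join ACI+RV (d=25, Q=-649/4) ⇒ ACIRV; edges |ACI|=389/24, |RV|=211/24
  updated: d(ACIRV,E)=177/8, d(ACIRV,K)=31/4, d(ACIRV,L)=105/4
5. join ACIRV+K (d=31/4, Q=-699/8) ⇒ ACIKRV; edges |ACIRV|=199/32, |K|=49/32
  updated: d(ACIKRV,E)=259/16, d(ACIKRV,L)=79/4
6. join ACIKRV+E (d=259/16, Q=-1103/16) ⇒ ACEIKRV; edges |ACIKRV|=47/32, |E|=471/32
  updated: d(ACEIKRV,L)=585/32
7. join ACEIKRV+L (d=585/32) ⇒ ACEIKLRV; edges |ACEIKRV|=585/64, |L|=585/64
final tree: ((((((A:29/4,C:-5/4):107/20,I:213/20):389/24,(R:133/16,V:75/16):211/24):199/32,K:49/32):47/32,E:471/32):585/64,L:585/64)
total length: 3271/32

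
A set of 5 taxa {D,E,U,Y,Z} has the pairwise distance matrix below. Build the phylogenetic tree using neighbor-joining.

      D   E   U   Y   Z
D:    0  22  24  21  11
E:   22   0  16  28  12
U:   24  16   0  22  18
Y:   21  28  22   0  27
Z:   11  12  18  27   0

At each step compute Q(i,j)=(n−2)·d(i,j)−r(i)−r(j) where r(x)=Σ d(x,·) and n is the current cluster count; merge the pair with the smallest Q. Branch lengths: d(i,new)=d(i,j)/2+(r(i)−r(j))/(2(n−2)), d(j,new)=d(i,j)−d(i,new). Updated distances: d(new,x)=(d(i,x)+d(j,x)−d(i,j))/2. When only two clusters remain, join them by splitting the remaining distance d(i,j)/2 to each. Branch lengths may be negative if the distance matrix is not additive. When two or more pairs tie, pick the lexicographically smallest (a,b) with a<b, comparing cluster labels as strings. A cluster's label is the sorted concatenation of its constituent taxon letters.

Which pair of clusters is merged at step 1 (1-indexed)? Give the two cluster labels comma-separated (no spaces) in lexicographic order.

iteration 1: select D,Y (d=21, Q=-113); attach at lengths (43/6, 83/6); label the merged cluster DY
  updated: d(DY,E)=29/2, d(DY,U)=25/2, d(DY,Z)=17/2
iteration 2: select DY,U (d=25/2, Q=-57); attach at lengths (7/2, 9); label the merged cluster DUY
  updated: d(DUY,E)=9, d(DUY,Z)=7
iteration 3: select DUY,E (d=9, Q=-28); attach at lengths (2, 7); label the merged cluster DEUY
  updated: d(DEUY,Z)=5
iteration 4: select DEUY,Z (d=5); attach at lengths (5/2, 5/2); label the merged cluster DEUYZ
final tree: ((((D:43/6,Y:83/6):7/2,U:9):2,E:7):5/2,Z:5/2)
total length: 95/2

D,Y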